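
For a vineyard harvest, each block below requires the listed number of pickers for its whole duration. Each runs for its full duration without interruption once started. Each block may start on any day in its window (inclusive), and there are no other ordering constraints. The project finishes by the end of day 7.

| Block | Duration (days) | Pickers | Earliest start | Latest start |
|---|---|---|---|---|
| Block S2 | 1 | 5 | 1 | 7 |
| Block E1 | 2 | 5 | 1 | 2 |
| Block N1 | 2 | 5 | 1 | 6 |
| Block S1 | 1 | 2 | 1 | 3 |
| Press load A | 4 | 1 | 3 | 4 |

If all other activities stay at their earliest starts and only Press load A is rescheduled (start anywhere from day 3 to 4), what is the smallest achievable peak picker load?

17

Press load A@3: d1:17  d2:10  d3:1  d4:1  d5:1  d6:1  d7:0 → peak 17
Press load A@4: d1:17  d2:10  d3:0  d4:1  d5:1  d6:1  d7:1 → peak 17
Best is Press load A@3, peak 17.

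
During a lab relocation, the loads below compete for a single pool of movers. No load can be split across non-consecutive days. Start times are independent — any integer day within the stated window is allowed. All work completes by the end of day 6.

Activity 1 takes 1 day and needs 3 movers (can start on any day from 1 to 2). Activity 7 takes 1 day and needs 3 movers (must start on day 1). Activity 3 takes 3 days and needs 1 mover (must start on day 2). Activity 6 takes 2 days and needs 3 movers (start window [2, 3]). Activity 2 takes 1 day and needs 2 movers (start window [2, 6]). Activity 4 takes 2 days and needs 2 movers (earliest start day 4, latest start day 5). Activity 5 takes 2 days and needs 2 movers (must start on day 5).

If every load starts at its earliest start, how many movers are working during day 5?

4

At early start, day 5 has: Activity 4, Activity 5.
Demand: 2 + 2 = 4.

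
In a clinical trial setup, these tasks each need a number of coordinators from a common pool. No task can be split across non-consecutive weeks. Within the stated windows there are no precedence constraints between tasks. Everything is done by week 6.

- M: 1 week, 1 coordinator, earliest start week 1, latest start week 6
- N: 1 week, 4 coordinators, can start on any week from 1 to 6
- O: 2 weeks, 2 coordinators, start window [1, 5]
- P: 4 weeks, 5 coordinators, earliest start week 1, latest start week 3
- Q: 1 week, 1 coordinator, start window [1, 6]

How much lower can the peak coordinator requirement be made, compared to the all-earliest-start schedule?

Early-start peak: w1:13  w2:7  w3:5  w4:5  w5:0  w6:0 ⇒ 13.
Leveled (M@1, N@2, O@1, P@3, Q@1): w1:4  w2:6  w3:5  w4:5  w5:5  w6:5 ⇒ 6.
Reduction 13 − 6 = 7.

7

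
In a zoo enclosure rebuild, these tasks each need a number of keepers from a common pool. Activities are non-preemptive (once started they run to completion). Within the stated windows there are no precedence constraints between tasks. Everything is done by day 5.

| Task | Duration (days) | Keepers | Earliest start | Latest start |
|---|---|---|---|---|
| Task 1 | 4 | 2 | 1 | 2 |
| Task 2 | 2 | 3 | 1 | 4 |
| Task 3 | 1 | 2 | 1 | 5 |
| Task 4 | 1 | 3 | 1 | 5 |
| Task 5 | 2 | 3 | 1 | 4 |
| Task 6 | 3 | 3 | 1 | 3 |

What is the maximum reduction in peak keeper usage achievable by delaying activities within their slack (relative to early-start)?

8

Early-start peak: d1:16  d2:11  d3:5  d4:2  d5:0 ⇒ 16.
Leveled (Task 1@1, Task 2@1, Task 3@1, Task 4@2, Task 5@3, Task 6@3): d1:7  d2:8  d3:8  d4:8  d5:3 ⇒ 8.
Reduction 16 − 8 = 8.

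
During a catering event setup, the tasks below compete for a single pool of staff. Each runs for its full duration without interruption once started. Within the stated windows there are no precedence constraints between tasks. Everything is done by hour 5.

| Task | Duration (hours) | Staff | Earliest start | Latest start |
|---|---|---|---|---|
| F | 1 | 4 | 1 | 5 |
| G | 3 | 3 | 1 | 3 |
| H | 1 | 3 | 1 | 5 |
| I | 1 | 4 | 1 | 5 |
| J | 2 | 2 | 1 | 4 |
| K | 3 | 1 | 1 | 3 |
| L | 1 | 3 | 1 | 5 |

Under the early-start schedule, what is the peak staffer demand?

Early-start schedule: F@1, G@1, H@1, I@1, J@1, K@1, L@1.
Load per hour: hour 1: 20, hour 2: 6, hour 3: 4, hour 4: 0, hour 5: 0.
Peak is 20.

20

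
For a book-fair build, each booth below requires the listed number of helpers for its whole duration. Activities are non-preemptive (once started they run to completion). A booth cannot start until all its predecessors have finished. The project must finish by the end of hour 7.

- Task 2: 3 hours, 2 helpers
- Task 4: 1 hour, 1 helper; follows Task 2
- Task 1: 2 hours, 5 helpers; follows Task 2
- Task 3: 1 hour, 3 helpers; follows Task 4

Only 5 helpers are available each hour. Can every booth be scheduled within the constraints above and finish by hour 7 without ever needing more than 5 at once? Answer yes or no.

Schedule Task 2@1, Task 4@4, Task 1@5, Task 3@7: h1:2  h2:2  h3:2  h4:1  h5:5  h6:5  h7:3 — peak 5 ≤ 5.

yes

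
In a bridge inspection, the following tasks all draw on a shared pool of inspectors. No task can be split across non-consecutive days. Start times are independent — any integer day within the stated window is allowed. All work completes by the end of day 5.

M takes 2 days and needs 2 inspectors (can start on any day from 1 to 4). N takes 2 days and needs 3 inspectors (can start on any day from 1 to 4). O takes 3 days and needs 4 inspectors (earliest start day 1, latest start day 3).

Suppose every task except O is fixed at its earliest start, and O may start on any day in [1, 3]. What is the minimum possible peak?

5

O@1: d1:9  d2:9  d3:4  d4:0  d5:0 → peak 9
O@2: d1:5  d2:9  d3:4  d4:4  d5:0 → peak 9
O@3: d1:5  d2:5  d3:4  d4:4  d5:4 → peak 5
Best is O@3, peak 5.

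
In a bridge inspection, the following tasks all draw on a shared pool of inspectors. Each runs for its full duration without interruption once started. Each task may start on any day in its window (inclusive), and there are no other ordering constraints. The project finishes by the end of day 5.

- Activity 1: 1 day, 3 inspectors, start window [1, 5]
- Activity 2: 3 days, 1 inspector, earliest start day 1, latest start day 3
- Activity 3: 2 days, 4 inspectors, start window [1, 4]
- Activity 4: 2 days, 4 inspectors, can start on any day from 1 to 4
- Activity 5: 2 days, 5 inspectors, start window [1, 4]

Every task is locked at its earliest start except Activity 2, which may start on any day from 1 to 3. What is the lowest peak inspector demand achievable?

Activity 2@1: d1:17  d2:14  d3:1  d4:0  d5:0 → peak 17
Activity 2@2: d1:16  d2:14  d3:1  d4:1  d5:0 → peak 16
Activity 2@3: d1:16  d2:13  d3:1  d4:1  d5:1 → peak 16
Best is Activity 2@2, peak 16.

16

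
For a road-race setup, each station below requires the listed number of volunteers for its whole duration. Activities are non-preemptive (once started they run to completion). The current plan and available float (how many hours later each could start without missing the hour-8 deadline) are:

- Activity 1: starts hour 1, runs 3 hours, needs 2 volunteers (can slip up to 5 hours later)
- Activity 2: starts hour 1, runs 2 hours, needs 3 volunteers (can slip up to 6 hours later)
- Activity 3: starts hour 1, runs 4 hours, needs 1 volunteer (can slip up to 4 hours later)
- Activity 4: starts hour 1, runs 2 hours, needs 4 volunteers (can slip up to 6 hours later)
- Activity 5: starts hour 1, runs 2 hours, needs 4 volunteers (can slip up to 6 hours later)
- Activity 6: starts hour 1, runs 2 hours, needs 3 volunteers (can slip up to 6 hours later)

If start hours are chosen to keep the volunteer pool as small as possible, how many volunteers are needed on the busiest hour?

5

Early-start (Activity 1@1, Activity 2@1, Activity 3@1, Activity 4@1, Activity 5@1, Activity 6@1) gives peak 17: h1:17  h2:17  h3:3  h4:1  h5:0  h6:0  h7:0  h8:0.
Shift Activity 3→4, Activity 4→5, Activity 5→7, Activity 6→3.
Schedule Activity 1@1, Activity 2@1, Activity 3@4, Activity 4@5, Activity 5@7, Activity 6@3: h1:5  h2:5  h3:5  h4:4  h5:5  h6:5  h7:5  h8:4 — peak 5.
Total volunteer-hours = 38 over 8 hours ⇒ peak ≥ ⌈38/8⌉ = 5, so 5 is optimal.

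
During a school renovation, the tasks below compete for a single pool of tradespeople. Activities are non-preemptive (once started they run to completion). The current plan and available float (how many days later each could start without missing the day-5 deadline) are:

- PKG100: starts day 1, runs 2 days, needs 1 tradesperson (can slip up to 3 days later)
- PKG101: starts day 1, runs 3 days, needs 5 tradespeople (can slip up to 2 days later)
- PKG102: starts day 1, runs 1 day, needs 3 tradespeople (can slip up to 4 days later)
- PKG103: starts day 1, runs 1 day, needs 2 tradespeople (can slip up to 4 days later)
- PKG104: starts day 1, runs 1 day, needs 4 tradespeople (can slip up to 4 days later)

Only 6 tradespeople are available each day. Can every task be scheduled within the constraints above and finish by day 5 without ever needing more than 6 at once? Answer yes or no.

yes

Schedule PKG100@1, PKG101@1, PKG102@4, PKG103@4, PKG104@5: d1:6  d2:6  d3:5  d4:5  d5:4 — peak 6 ≤ 6.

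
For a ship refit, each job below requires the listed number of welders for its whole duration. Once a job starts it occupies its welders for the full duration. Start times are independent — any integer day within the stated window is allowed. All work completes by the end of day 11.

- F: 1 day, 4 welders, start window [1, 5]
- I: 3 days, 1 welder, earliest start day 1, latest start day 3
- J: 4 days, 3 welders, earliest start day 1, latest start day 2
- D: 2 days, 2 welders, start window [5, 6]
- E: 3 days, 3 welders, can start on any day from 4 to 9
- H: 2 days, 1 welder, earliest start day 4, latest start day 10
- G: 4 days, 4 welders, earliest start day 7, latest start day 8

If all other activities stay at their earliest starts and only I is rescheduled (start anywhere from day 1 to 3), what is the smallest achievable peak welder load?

8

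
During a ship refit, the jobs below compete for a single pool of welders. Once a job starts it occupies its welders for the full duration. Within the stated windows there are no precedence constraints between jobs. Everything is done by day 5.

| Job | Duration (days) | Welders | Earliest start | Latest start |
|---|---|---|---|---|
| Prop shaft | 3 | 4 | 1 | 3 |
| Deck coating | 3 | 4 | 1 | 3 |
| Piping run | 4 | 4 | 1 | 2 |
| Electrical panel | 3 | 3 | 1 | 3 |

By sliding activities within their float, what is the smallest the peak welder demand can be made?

15

Schedule Prop shaft@1, Deck coating@1, Piping run@1, Electrical panel@1: d1:15  d2:15  d3:15  d4:4  d5:0 — peak 15.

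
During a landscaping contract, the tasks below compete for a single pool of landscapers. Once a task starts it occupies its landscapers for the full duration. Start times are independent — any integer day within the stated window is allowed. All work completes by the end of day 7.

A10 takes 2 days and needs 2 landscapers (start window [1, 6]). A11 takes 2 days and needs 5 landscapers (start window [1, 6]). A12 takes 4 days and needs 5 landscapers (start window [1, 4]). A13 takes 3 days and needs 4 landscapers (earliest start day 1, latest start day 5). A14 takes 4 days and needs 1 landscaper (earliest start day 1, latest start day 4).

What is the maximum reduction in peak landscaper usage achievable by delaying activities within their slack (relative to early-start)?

Early-start peak: d1:17  d2:17  d3:10  d4:6  d5:0  d6:0  d7:0 ⇒ 17.
Leveled (A10@1, A11@1, A12@3, A13@5, A14@1): d1:8  d2:8  d3:6  d4:6  d5:9  d6:9  d7:4 ⇒ 9.
Reduction 17 − 9 = 8.

8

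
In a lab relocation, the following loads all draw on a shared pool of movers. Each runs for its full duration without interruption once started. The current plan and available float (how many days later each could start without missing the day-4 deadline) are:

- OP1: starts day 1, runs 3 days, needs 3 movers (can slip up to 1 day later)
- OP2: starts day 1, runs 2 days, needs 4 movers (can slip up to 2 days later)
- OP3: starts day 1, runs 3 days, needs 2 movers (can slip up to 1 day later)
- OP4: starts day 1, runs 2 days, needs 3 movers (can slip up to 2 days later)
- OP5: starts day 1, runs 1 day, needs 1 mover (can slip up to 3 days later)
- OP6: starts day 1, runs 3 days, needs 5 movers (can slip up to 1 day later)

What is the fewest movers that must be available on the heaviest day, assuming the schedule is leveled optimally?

14

Early-start (OP1@1, OP2@1, OP3@1, OP4@1, OP5@1, OP6@1) gives peak 18: d1:18  d2:17  d3:10  d4:0.
Shift OP4→3, OP6→2.
Schedule OP1@1, OP2@1, OP3@1, OP4@3, OP5@1, OP6@2: d1:10  d2:14  d3:13  d4:8 — peak 14.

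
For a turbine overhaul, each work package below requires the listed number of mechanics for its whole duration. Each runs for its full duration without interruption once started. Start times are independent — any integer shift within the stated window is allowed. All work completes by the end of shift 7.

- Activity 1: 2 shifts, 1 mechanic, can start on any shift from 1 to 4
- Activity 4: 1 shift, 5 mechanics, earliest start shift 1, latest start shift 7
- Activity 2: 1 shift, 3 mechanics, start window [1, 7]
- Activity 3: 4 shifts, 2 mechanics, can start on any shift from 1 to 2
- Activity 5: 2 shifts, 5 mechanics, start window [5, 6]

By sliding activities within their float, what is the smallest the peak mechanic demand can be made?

5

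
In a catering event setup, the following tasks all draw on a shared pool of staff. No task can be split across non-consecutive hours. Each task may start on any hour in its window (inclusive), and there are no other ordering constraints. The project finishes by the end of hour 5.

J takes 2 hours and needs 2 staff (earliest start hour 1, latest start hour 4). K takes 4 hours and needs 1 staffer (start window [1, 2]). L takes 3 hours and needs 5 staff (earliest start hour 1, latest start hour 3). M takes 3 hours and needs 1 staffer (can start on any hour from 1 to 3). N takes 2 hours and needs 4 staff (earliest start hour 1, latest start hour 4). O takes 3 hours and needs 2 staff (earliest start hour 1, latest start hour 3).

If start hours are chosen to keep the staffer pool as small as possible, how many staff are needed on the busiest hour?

Early-start (J@1, K@1, L@1, M@1, N@1, O@1) gives peak 15: h1:15  h2:15  h3:9  h4:1  h5:0.
Shift N→4, O→3.
Schedule J@1, K@1, L@1, M@1, N@4, O@3: h1:9  h2:9  h3:9  h4:7  h5:6 — peak 9.

9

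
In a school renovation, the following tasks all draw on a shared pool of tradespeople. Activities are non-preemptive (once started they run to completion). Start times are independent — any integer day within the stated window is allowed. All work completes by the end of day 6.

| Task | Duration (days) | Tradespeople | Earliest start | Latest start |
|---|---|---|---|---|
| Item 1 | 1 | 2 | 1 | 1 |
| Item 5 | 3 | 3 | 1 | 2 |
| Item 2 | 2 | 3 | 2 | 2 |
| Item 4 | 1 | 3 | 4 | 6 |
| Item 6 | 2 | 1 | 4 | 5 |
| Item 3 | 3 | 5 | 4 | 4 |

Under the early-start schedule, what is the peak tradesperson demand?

9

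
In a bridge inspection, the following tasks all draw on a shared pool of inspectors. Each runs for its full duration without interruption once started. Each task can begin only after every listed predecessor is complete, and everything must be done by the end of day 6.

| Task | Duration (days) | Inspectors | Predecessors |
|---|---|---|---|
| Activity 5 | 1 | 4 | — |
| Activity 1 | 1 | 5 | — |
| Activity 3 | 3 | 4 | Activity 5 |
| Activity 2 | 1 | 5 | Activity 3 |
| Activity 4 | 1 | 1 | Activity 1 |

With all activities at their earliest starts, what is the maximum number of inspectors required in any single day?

9

Early-start schedule: Activity 5@1, Activity 1@1, Activity 3@2, Activity 2@5, Activity 4@2.
Load per day: day 1: 9, day 2: 5, day 3: 4, day 4: 4, day 5: 5, day 6: 0.
Peak is 9.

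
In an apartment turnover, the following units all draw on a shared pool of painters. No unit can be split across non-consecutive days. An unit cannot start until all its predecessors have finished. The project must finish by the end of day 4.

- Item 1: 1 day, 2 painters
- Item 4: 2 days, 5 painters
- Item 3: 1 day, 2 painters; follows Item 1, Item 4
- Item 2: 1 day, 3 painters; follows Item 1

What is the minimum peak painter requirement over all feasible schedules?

Early-start (Item 1@1, Item 4@1, Item 3@3, Item 2@2) gives peak 8: d1:7  d2:8  d3:2  d4:0.
Shift Item 4→2, Item 3→4, Item 2→4.
Schedule Item 1@1, Item 4@2, Item 3@4, Item 2@4: d1:2  d2:5  d3:5  d4:5 — peak 5.
Total painter-days = 17 over 4 days ⇒ peak ≥ ⌈17/4⌉ = 5, so 5 is optimal.

5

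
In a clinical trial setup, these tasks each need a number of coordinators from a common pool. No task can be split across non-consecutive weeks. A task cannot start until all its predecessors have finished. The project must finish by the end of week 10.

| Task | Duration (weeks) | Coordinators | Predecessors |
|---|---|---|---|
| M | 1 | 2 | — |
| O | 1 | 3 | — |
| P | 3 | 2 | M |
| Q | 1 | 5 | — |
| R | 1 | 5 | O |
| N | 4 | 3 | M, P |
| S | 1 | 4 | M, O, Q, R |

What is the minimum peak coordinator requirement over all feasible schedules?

6

Early-start (M@1, O@1, P@2, Q@1, R@2, N@5, S@3) gives peak 10: w1:10  w2:7  w3:6  w4:2  w5:3  w6:3  w7:3  w8:3  w9:0  w10:0.
Shift P→4, Q→2, R→3, N→7, S→4.
Schedule M@1, O@1, P@4, Q@2, R@3, N@7, S@4: w1:5  w2:5  w3:5  w4:6  w5:2  w6:2  w7:3  w8:3  w9:3  w10:3 — peak 6.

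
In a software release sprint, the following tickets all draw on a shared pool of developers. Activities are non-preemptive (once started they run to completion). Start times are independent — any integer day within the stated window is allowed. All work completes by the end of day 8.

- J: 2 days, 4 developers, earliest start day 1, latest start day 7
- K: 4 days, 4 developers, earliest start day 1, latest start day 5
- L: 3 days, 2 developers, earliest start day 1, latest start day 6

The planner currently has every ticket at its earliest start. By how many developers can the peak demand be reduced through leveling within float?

Early-start peak: d1:10  d2:10  d3:6  d4:4  d5:0  d6:0  d7:0  d8:0 ⇒ 10.
Leveled (J@1, K@3, L@1): d1:6  d2:6  d3:6  d4:4  d5:4  d6:4  d7:0  d8:0 ⇒ 6.
Reduction 10 − 6 = 4.

4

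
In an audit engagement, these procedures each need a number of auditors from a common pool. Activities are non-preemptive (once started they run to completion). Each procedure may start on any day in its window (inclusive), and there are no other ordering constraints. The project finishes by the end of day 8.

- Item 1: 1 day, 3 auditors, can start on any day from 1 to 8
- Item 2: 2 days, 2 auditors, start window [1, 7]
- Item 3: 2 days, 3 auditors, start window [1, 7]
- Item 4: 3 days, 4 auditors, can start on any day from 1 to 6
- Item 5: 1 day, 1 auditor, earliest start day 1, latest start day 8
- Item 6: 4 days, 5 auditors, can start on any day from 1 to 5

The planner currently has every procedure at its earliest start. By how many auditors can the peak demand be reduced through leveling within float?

11

Early-start peak: d1:18  d2:14  d3:9  d4:5  d5:0  d6:0  d7:0  d8:0 ⇒ 18.
Leveled (Item 1@1, Item 2@1, Item 3@3, Item 4@2, Item 5@1, Item 6@5): d1:6  d2:6  d3:7  d4:7  d5:5  d6:5  d7:5  d8:5 ⇒ 7.
Reduction 18 − 7 = 11.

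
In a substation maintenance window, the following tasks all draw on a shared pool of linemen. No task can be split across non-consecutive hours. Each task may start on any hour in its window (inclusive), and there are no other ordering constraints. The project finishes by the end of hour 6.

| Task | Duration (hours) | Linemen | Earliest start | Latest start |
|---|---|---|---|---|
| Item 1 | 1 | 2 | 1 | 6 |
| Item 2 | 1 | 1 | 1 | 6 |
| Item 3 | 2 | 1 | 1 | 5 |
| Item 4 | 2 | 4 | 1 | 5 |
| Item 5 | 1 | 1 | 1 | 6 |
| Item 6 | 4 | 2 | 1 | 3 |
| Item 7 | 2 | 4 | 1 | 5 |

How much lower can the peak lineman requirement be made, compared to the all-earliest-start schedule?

9

Early-start peak: h1:15  h2:11  h3:2  h4:2  h5:0  h6:0 ⇒ 15.
Leveled (Item 1@1, Item 2@1, Item 3@1, Item 4@2, Item 5@1, Item 6@3, Item 7@4): h1:5  h2:5  h3:6  h4:6  h5:6  h6:2 ⇒ 6.
Reduction 15 − 6 = 9.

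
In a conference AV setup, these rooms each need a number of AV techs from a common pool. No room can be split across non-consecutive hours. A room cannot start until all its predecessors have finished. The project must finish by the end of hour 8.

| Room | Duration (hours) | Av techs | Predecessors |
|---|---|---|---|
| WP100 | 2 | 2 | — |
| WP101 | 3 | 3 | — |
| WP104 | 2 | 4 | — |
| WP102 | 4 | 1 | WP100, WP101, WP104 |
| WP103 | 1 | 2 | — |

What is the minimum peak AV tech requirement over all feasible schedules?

Early-start (WP100@1, WP101@1, WP104@1, WP102@4, WP103@1) gives peak 11: h1:11  h2:9  h3:3  h4:1  h5:1  h6:1  h7:1  h8:0.
Shift WP104→3, WP102→5.
Schedule WP100@1, WP101@1, WP104@3, WP102@5, WP103@1: h1:7  h2:5  h3:7  h4:4  h5:1  h6:1  h7:1  h8:1 — peak 7.

7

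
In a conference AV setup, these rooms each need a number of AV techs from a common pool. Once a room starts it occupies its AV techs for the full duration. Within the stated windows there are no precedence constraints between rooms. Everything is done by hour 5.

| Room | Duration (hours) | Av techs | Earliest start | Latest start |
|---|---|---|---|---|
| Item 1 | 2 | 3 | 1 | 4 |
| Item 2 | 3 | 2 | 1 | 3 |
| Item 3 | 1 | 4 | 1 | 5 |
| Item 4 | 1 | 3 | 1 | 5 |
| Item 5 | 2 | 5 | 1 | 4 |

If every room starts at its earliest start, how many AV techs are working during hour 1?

17

At early start, hour 1 has: Item 1, Item 2, Item 3, Item 4, Item 5.
Demand: 3 + 2 + 4 + 3 + 5 = 17.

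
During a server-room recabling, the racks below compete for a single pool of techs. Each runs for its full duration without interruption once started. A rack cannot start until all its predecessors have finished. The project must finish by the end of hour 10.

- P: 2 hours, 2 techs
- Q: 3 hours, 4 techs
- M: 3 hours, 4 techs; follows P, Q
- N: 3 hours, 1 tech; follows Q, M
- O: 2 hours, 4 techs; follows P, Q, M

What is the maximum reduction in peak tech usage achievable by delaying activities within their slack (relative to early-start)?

Early-start peak: h1:6  h2:6  h3:4  h4:4  h5:4  h6:4  h7:5  h8:5  h9:1  h10:0 ⇒ 6.
Leveled (P@1, Q@1, M@4, N@7, O@7): h1:6  h2:6  h3:4  h4:4  h5:4  h6:4  h7:5  h8:5  h9:1  h10:0 ⇒ 6.
Reduction 6 − 6 = 0.

0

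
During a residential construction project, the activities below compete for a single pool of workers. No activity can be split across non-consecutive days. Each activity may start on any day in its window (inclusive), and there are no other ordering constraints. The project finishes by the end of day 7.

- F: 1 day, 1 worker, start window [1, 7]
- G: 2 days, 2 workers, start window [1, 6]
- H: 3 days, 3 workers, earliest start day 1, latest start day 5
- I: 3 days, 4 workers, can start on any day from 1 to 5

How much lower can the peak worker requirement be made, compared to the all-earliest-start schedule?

Early-start peak: d1:10  d2:9  d3:7  d4:0  d5:0  d6:0  d7:0 ⇒ 10.
Leveled (F@1, G@1, H@2, I@5): d1:3  d2:5  d3:3  d4:3  d5:4  d6:4  d7:4 ⇒ 5.
Reduction 10 − 5 = 5.

5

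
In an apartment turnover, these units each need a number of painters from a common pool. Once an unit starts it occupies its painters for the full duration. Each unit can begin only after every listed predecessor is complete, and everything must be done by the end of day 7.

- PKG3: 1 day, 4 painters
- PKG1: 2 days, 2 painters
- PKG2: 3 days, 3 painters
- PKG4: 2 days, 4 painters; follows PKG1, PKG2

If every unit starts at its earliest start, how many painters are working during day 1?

9

At early start, day 1 has: PKG3, PKG1, PKG2.
Demand: 4 + 2 + 3 = 9.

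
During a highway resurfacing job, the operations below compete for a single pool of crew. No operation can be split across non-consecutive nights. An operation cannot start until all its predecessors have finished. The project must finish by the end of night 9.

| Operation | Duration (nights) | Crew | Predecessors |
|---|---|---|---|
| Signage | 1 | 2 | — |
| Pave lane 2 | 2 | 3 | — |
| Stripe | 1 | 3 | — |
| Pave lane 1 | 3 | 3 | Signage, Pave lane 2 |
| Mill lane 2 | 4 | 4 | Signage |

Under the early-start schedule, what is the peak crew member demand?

8

Early-start schedule: Signage@1, Pave lane 2@1, Stripe@1, Pave lane 1@3, Mill lane 2@2.
Load per night: night 1: 8, night 2: 7, night 3: 7, night 4: 7, night 5: 7, night 6: 0, night 7: 0, night 8: 0, night 9: 0.
Peak is 8.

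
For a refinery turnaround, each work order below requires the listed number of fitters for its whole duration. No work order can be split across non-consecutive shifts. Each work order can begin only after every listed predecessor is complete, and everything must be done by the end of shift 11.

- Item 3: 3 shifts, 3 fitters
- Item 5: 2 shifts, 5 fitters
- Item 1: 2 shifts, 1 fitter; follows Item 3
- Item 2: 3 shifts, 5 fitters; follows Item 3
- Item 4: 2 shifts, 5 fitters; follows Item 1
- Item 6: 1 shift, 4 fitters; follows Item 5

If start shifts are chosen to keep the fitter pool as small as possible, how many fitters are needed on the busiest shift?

6

Early-start (Item 3@1, Item 5@1, Item 1@4, Item 2@4, Item 4@6, Item 6@3) gives peak 10: s1:8  s2:8  s3:7  s4:6  s5:6  s6:10  s7:5  s8:0  s9:0  s10:0  s11:0.
Shift Item 5→4, Item 2→6, Item 4→9, Item 6→11.
Schedule Item 3@1, Item 5@4, Item 1@4, Item 2@6, Item 4@9, Item 6@11: s1:3  s2:3  s3:3  s4:6  s5:6  s6:5  s7:5  s8:5  s9:5  s10:5  s11:4 — peak 6.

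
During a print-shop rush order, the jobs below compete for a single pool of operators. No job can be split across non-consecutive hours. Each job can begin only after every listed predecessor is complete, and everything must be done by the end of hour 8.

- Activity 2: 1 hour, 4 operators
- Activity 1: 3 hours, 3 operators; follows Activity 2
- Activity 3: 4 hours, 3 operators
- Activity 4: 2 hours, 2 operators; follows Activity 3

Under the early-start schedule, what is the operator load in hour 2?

At early start, hour 2 has: Activity 1, Activity 3.
Demand: 3 + 3 = 6.

6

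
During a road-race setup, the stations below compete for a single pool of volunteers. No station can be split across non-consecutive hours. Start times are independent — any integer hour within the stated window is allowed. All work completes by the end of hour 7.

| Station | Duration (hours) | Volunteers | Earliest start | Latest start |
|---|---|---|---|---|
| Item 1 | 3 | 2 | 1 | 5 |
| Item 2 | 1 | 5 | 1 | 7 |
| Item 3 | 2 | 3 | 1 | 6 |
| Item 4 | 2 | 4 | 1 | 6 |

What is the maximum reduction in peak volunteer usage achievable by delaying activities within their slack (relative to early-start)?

9

Early-start peak: h1:14  h2:9  h3:2  h4:0  h5:0  h6:0  h7:0 ⇒ 14.
Leveled (Item 1@1, Item 2@4, Item 3@1, Item 4@5): h1:5  h2:5  h3:2  h4:5  h5:4  h6:4  h7:0 ⇒ 5.
Reduction 14 − 5 = 9.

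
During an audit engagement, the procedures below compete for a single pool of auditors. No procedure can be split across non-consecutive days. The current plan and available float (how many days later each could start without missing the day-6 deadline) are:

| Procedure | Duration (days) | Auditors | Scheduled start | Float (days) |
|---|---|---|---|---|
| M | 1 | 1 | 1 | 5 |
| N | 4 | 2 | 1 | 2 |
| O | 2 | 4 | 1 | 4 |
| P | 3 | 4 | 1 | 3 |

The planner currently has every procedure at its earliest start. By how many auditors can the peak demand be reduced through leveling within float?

5

Early-start peak: d1:11  d2:10  d3:6  d4:2  d5:0  d6:0 ⇒ 11.
Leveled (M@1, N@1, O@2, P@4): d1:3  d2:6  d3:6  d4:6  d5:4  d6:4 ⇒ 6.
Reduction 11 − 6 = 5.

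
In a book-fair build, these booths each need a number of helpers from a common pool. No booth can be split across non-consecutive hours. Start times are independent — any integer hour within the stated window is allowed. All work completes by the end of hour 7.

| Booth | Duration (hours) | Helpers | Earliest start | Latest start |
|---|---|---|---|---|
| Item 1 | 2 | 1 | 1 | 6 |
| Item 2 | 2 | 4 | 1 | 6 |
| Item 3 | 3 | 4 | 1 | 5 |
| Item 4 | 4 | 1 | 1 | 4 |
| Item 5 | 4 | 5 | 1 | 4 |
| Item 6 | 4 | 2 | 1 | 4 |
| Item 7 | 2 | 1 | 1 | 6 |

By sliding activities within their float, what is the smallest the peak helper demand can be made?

9

Early-start (Item 1@1, Item 2@1, Item 3@1, Item 4@1, Item 5@1, Item 6@1, Item 7@1) gives peak 18: h1:18  h2:18  h3:12  h4:8  h5:0  h6:0  h7:0.
Shift Item 4→3, Item 5→4, Item 6→3, Item 7→3.
Schedule Item 1@1, Item 2@1, Item 3@1, Item 4@3, Item 5@4, Item 6@3, Item 7@3: h1:9  h2:9  h3:8  h4:9  h5:8  h6:8  h7:5 — peak 9.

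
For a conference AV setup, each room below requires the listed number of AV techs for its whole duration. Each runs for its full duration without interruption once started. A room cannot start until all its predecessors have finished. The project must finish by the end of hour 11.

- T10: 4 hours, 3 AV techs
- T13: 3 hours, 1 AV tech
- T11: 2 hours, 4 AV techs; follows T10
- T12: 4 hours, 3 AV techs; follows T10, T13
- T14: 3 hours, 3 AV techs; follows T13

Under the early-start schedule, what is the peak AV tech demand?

Early-start schedule: T10@1, T13@1, T11@5, T12@5, T14@4.
Load per hour: hour 1: 4, hour 2: 4, hour 3: 4, hour 4: 6, hour 5: 10, hour 6: 10, hour 7: 3, hour 8: 3, hour 9: 0, hour 10: 0, hour 11: 0.
Peak is 10.

10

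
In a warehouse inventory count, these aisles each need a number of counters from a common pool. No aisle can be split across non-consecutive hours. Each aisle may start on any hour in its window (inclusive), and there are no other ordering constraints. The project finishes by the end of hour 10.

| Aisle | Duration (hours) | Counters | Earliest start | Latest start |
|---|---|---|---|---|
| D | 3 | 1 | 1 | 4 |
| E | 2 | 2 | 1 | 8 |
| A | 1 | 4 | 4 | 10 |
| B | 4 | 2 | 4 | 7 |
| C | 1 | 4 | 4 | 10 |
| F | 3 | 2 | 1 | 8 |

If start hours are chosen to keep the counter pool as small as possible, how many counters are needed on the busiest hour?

Early-start (D@1, E@1, A@4, B@4, C@4, F@1) gives peak 10: h1:5  h2:5  h3:3  h4:10  h5:2  h6:2  h7:2  h8:0  h9:0  h10:0.
Shift B→5, C→9, F→5.
Schedule D@1, E@1, A@4, B@5, C@9, F@5: h1:3  h2:3  h3:1  h4:4  h5:4  h6:4  h7:4  h8:2  h9:4  h10:0 — peak 4.

4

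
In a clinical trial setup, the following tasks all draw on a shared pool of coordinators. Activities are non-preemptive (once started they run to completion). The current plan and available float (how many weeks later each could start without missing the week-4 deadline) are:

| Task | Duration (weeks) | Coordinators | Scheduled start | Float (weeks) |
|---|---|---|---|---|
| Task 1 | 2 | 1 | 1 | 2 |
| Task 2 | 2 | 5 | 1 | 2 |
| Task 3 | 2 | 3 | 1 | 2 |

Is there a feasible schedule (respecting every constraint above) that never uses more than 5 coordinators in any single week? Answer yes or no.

yes

Schedule Task 1@1, Task 2@3, Task 3@1: w1:4  w2:4  w3:5  w4:5 — peak 5 ≤ 5.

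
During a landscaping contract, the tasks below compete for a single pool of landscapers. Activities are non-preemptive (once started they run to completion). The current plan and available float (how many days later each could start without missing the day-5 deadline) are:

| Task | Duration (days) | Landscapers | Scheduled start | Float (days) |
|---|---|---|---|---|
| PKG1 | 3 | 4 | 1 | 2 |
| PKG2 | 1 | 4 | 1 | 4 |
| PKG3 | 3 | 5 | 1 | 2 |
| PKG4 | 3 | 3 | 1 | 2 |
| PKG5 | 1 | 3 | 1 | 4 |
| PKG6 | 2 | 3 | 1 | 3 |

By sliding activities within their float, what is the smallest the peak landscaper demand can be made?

12

Early-start (PKG1@1, PKG2@1, PKG3@1, PKG4@1, PKG5@1, PKG6@1) gives peak 22: d1:22  d2:15  d3:12  d4:0  d5:0.
Shift PKG3→2, PKG5→4, PKG6→4.
Schedule PKG1@1, PKG2@1, PKG3@2, PKG4@1, PKG5@4, PKG6@4: d1:11  d2:12  d3:12  d4:11  d5:3 — peak 12.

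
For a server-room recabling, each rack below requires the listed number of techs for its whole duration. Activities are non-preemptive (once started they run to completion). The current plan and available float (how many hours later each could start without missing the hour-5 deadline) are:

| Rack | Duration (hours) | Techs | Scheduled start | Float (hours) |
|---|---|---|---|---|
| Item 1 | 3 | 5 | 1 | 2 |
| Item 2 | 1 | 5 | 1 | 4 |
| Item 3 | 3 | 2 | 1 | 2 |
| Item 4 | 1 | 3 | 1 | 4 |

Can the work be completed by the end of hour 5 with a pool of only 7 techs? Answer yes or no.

yes

Schedule Item 1@1, Item 2@4, Item 3@1, Item 4@5: h1:7  h2:7  h3:7  h4:5  h5:3 — peak 7 ≤ 7.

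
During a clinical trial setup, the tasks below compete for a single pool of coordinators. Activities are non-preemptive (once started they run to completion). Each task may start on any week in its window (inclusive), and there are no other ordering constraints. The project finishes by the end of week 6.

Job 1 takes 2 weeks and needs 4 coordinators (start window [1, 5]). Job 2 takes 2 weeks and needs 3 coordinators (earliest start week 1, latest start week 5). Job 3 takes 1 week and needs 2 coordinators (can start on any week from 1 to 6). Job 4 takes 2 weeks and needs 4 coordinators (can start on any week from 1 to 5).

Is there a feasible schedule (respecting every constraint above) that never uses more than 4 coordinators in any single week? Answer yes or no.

no

The minimum achievable peak is 5; 4 < 5, so no feasible schedule stays within the cap.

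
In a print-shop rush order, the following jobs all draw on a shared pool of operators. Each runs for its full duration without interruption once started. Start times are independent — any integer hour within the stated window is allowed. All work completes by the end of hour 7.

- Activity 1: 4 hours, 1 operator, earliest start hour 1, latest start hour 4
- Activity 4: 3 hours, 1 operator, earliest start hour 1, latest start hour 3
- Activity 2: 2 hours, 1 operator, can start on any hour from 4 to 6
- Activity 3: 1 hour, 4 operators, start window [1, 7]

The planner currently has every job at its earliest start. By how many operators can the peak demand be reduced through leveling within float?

2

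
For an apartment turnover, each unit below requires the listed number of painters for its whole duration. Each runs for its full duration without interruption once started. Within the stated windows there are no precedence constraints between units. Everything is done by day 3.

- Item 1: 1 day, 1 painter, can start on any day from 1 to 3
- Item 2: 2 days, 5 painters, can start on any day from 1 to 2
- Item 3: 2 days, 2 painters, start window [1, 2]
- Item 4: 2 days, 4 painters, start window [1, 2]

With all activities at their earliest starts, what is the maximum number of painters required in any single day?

Early-start schedule: Item 1@1, Item 2@1, Item 3@1, Item 4@1.
Load per day: day 1: 12, day 2: 11, day 3: 0.
Peak is 12.

12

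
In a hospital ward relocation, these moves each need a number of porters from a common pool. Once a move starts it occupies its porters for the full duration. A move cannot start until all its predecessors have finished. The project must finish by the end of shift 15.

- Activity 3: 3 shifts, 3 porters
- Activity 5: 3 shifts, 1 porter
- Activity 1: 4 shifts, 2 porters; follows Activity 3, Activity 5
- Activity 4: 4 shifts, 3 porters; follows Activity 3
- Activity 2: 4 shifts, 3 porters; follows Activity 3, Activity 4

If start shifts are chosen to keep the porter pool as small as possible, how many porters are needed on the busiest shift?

4

Early-start (Activity 3@1, Activity 5@1, Activity 1@4, Activity 4@4, Activity 2@8) gives peak 5: s1:4  s2:4  s3:4  s4:5  s5:5  s6:5  s7:5  s8:3  s9:3  s10:3  s11:3  s12:0  s13:0  s14:0  s15:0.
Shift Activity 4→8, Activity 2→12.
Schedule Activity 3@1, Activity 5@1, Activity 1@4, Activity 4@8, Activity 2@12: s1:4  s2:4  s3:4  s4:2  s5:2  s6:2  s7:2  s8:3  s9:3  s10:3  s11:3  s12:3  s13:3  s14:3  s15:3 — peak 4.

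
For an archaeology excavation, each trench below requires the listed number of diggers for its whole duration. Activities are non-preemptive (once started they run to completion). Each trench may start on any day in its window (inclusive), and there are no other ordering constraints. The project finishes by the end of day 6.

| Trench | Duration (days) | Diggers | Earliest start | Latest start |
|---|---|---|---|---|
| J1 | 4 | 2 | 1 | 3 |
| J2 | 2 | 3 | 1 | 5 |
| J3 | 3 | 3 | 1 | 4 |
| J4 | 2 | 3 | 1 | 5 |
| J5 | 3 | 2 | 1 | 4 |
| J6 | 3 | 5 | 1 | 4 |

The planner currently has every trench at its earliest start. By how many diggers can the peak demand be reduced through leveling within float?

9

Early-start peak: d1:18  d2:18  d3:12  d4:2  d5:0  d6:0 ⇒ 18.
Leveled (J1@1, J2@4, J3@4, J4@5, J5@1, J6@1): d1:9  d2:9  d3:9  d4:8  d5:9  d6:6 ⇒ 9.
Reduction 18 − 9 = 9.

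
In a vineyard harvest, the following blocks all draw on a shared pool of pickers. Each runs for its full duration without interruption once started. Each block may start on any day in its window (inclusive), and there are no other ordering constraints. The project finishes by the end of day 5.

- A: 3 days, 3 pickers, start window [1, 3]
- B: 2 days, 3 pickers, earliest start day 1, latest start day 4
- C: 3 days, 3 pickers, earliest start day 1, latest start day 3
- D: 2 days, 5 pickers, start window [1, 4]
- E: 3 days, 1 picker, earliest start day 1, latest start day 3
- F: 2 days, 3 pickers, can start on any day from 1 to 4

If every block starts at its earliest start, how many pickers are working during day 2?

18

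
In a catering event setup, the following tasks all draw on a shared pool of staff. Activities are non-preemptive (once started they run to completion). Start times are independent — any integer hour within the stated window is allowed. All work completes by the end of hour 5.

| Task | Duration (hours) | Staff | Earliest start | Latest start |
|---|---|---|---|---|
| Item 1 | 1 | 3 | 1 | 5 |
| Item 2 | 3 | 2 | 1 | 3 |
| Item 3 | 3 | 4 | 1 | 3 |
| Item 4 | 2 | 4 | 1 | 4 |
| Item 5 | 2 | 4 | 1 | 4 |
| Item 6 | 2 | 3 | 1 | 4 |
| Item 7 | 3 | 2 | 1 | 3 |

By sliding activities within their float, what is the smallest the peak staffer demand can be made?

Early-start (Item 1@1, Item 2@1, Item 3@1, Item 4@1, Item 5@1, Item 6@1, Item 7@1) gives peak 22: h1:22  h2:19  h3:8  h4:0  h5:0.
Shift Item 4→4, Item 5→4, Item 6→2.
Schedule Item 1@1, Item 2@1, Item 3@1, Item 4@4, Item 5@4, Item 6@2, Item 7@1: h1:11  h2:11  h3:11  h4:8  h5:8 — peak 11.

11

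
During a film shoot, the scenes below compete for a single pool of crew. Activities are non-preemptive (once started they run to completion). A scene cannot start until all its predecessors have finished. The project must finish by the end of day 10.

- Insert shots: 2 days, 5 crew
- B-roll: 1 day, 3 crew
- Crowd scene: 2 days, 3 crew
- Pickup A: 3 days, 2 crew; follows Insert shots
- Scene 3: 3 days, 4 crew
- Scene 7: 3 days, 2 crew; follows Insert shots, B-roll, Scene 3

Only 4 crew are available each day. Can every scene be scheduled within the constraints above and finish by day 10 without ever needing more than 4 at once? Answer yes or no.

no

Total crew member-days = 43; over 10 days the average is 43/10 > 4, so some day must exceed 4.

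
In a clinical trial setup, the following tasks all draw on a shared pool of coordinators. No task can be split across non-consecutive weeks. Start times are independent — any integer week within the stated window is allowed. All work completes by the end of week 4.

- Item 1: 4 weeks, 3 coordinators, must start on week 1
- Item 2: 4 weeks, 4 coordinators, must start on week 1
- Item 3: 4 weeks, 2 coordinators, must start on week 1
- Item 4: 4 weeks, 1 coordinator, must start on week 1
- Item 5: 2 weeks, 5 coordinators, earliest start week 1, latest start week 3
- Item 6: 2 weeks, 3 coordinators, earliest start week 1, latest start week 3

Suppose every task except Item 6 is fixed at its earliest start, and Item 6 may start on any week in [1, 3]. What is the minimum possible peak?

15

Item 6@1: w1:18  w2:18  w3:10  w4:10 → peak 18
Item 6@2: w1:15  w2:18  w3:13  w4:10 → peak 18
Item 6@3: w1:15  w2:15  w3:13  w4:13 → peak 15
Best is Item 6@3, peak 15.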